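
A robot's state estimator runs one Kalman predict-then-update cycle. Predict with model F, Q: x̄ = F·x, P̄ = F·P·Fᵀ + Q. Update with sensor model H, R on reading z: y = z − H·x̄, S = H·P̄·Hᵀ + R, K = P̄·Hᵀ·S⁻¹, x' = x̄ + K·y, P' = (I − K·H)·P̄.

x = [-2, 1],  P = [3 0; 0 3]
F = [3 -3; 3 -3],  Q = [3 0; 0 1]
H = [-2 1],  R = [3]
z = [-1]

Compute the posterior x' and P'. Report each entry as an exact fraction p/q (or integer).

x' = [-3/7, -10/7]
P' = [39/7 60/7; 60/7 1041/70]

x̄ = F·x = [-9, -9]
P̄ = F·P·Fᵀ + Q = [57 54; 54 55]
y = z − H·x̄ = [-10]
S = H·P̄·Hᵀ + R = [70]
K = P̄·Hᵀ·S⁻¹ = [-6/7; -53/70]
x' = x̄ + K·y = [-3/7, -10/7]
P' = (I − K·H)·P̄ = [39/7 60/7; 60/7 1041/70]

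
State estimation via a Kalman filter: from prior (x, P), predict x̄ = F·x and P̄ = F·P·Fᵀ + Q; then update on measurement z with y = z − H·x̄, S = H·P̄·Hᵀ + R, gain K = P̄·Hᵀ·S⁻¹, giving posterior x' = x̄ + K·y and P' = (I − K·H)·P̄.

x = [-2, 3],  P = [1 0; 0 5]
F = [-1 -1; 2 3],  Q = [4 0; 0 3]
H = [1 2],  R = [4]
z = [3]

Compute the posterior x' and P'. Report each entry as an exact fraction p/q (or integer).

x' = [-5/77, 124/77]
P' = [482/77 -265/77; -265/77 439/154]

x̄ = F·x = [-1, 5]
P̄ = F·P·Fᵀ + Q = [10 -17; -17 52]
y = z − H·x̄ = [-6]
S = H·P̄·Hᵀ + R = [154]
K = P̄·Hᵀ·S⁻¹ = [-12/77; 87/154]
x' = x̄ + K·y = [-5/77, 124/77]
P' = (I − K·H)·P̄ = [482/77 -265/77; -265/77 439/154]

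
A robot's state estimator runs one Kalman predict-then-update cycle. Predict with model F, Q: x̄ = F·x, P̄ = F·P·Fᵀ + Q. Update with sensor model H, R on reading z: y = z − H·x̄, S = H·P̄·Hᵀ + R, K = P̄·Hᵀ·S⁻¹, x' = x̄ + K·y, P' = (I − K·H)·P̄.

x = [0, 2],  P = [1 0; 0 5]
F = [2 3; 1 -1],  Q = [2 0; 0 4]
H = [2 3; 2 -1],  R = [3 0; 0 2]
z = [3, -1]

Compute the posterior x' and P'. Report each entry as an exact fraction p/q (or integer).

x' = [927/22904, 5315/5726]
P' = [7467/22904 -531/5726; -531/5726 860/2863]

x̄ = F·x = [6, -2]
P̄ = F·P·Fᵀ + Q = [51 -13; -13 10]
y = z − H·x̄ = [-3, -15]
S = H·P̄·Hᵀ + R = [141 122; 122 268]
K = P̄·Hᵀ·S⁻¹ = [1427/11452 8529/22904; 683/2863 -1391/5726]
x' = x̄ + K·y = [927/22904, 5315/5726]
P' = (I − K·H)·P̄ = [7467/22904 -531/5726; -531/5726 860/2863]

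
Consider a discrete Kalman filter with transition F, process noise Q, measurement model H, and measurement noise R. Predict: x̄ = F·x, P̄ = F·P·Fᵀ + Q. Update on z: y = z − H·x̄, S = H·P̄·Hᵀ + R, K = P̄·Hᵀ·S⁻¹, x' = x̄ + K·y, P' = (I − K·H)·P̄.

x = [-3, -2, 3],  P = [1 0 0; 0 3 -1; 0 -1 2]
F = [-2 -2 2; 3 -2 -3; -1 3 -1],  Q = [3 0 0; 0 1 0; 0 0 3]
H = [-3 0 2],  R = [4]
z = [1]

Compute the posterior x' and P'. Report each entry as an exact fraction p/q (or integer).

x' = [3155/811, -10866/811, 5016/811]
P' = [2464/811 -5200/811 3374/811; -5200/811 22644/811 -7784/811; 3374/811 -7784/811 5385/811]

x̄ = F·x = [16, -14, -6]
P̄ = F·P·Fᵀ + Q = [35 -8 -28; -8 28 -8; -28 -8 39]
y = z − H·x̄ = [61]
S = H·P̄·Hᵀ + R = [811]
K = P̄·Hᵀ·S⁻¹ = [-161/811; 8/811; 162/811]
x' = x̄ + K·y = [3155/811, -10866/811, 5016/811]
P' = (I − K·H)·P̄ = [2464/811 -5200/811 3374/811; -5200/811 22644/811 -7784/811; 3374/811 -7784/811 5385/811]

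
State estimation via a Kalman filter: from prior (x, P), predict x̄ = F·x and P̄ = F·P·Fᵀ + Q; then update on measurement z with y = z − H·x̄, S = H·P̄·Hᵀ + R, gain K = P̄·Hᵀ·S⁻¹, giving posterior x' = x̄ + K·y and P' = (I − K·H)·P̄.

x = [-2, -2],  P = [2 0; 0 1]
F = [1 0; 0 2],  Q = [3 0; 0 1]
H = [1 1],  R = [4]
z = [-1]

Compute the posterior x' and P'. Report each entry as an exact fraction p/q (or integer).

x̄ = F·x = [-2, -4]
P̄ = F·P·Fᵀ + Q = [5 0; 0 5]
y = z − H·x̄ = [5]
S = H·P̄·Hᵀ + R = [14]
K = P̄·Hᵀ·S⁻¹ = [5/14; 5/14]
x' = x̄ + K·y = [-3/14, -31/14]
P' = (I − K·H)·P̄ = [45/14 -25/14; -25/14 45/14]

x' = [-3/14, -31/14]
P' = [45/14 -25/14; -25/14 45/14]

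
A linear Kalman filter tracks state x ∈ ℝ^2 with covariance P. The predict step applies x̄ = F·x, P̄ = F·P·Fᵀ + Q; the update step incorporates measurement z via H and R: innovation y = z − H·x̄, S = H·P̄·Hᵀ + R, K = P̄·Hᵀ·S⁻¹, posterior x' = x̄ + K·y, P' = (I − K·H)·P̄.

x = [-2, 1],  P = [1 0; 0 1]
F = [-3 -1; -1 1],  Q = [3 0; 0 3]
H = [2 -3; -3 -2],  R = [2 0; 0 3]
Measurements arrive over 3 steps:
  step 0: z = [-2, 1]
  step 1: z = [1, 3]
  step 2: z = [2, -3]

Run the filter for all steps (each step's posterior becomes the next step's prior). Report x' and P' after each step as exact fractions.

step 0: x' = [-611/1357, 526/1357], P' = [2213/10856 189/5428; 189/5428 465/2714]
step 1: x' = [-16241809/34345399, -20973915/34345399], P' = [6837288/34345399 1138014/34345399; 1138014/34345399 5784690/34345399]
step 2: x' = [37188052757/35810153824, -72451223/17905076912], P' = [7125860601/35810153824 592864701/17905076912; 592864701/17905076912 1507724961/8952538456]

step 0: x̄ = F·x = [5, 3]
step 0: P̄ = F·P·Fᵀ + Q = [13 2; 2 5]
step 0: y = z − H·x̄ = [-3, 22]
step 0: S = H·P̄·Hᵀ + R = [75 -38; -38 164]
step 0: K = P̄·Hᵀ·S⁻¹ = [823/5428 -2465/10856; -603/2714 -809/5428]
step 0: x' = x̄ + K·y = [-611/1357, 526/1357]
step 0: P' = (I − K·H)·P̄ = [2213/10856 189/5428; 189/5428 465/2714]
step 1: x̄ = F·x = [1307/1357, 1137/1357]
step 1: P̄ = F·P·Fᵀ + Q = [56613/10856 4023/10856; 4023/10856 35885/10856]
step 1: y = z − H·x̄ = [2154/1357, 174/23]
step 1: S = H·P̄·Hᵀ + R = [522853/10856 -1767/184; -1767/184 12439/184]
step 1: K = P̄·Hᵀ·S⁻¹ = [5130267/34345399 -7595964/34345399; -7539021/34345399 -4994474/34345399]
step 1: x' = x̄ + K·y = [-16241809/34345399, -20973915/34345399]
step 1: P' = (I − K·H)·P̄ = [6837288/34345399 1138014/34345399; 1138014/34345399 5784690/34345399]
step 2: x̄ = F·x = [69699342/34345399, -4732106/34345399]
step 2: P̄ = F·P·Fᵀ + Q = [177184563/34345399 12451146/34345399; 12451146/34345399 113382147/34345399]
step 2: y = z − H·x̄ = [-7718564/3122309, 96597617/34345399]
step 2: S = H·P̄·Hᵀ + R = [149859511/3122309 -29141706/3122309; -29141706/3122309 2300639604/34345399]
step 2: K = P̄·Hᵀ·S⁻¹ = [2673633249/17905076912 -7916346869/35810153824; -1965155091/8952538456 -2603164649/17905076912]
step 2: x' = x̄ + K·y = [37188052757/35810153824, -72451223/17905076912]
step 2: P' = (I − K·H)·P̄ = [7125860601/35810153824 592864701/17905076912; 592864701/17905076912 1507724961/8952538456]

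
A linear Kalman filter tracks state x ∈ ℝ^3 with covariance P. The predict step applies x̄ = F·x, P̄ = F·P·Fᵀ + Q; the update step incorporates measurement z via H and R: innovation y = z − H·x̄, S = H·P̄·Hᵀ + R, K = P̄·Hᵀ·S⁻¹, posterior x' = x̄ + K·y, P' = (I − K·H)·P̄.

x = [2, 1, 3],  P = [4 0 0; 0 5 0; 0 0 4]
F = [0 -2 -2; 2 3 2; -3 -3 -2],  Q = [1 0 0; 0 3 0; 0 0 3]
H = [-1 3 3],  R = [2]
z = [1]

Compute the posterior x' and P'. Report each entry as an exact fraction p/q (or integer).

x' = [-995/129, 1646/129, -1934/129]
P' = [3404/129 -4787/129 5897/129; -4787/129 9359/129 -10934/129; 5897/129 -10934/129 12899/129]

x̄ = F·x = [-8, 13, -15]
P̄ = F·P·Fᵀ + Q = [37 -46 46; -46 80 -85; 46 -85 100]
y = z − H·x̄ = [-1]
S = H·P̄·Hᵀ + R = [129]
K = P̄·Hᵀ·S⁻¹ = [-37/129; 31/129; -1/129]
x' = x̄ + K·y = [-995/129, 1646/129, -1934/129]
P' = (I − K·H)·P̄ = [3404/129 -4787/129 5897/129; -4787/129 9359/129 -10934/129; 5897/129 -10934/129 12899/129]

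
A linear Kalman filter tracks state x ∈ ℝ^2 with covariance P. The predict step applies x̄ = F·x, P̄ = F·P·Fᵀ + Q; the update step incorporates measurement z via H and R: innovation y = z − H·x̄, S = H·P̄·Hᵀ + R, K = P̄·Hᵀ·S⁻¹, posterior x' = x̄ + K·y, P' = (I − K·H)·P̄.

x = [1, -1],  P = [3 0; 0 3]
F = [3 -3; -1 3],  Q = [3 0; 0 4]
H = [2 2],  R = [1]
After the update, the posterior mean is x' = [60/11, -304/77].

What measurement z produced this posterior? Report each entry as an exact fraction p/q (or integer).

z = [3]

x̄ = F·x = [6, -4]
P̄ = F·P·Fᵀ + Q = [57 -36; -36 34]
S = H·P̄·Hᵀ + R = [77]
K = P̄·Hᵀ·S⁻¹ = [6/11; -4/77]
x' − x̄ = [-6/11, 4/77] = K·y
y = (KᵀK)⁻¹·Kᵀ·(x' − x̄) = [-1]
z = y + H·x̄ = [-1] + [4] = [3]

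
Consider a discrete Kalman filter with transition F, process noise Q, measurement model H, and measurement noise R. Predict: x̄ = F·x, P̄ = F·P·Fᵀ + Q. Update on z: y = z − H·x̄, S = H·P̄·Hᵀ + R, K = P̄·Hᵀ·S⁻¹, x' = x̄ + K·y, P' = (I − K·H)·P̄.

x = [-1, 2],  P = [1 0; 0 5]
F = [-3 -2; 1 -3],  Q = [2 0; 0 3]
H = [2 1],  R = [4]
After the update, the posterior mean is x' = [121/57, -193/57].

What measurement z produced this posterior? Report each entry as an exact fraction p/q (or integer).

x̄ = F·x = [-1, -7]
P̄ = F·P·Fᵀ + Q = [31 27; 27 49]
S = H·P̄·Hᵀ + R = [285]
K = P̄·Hᵀ·S⁻¹ = [89/285; 103/285]
x' − x̄ = [178/57, 206/57] = K·y
y = (KᵀK)⁻¹·Kᵀ·(x' − x̄) = [10]
z = y + H·x̄ = [10] + [-9] = [1]

z = [1]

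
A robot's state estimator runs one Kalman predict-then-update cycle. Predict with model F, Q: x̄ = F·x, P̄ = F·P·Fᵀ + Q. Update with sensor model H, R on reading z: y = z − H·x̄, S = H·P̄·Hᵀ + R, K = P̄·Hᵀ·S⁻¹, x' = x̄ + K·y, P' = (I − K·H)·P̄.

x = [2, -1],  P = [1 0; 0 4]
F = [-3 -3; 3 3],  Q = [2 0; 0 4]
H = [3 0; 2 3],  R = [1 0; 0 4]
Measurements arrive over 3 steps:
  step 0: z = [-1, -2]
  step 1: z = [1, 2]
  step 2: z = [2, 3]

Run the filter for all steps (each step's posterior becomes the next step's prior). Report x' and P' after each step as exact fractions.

step 0: x' = [-8144/24303, -3086/8101], P' = [2690/24303 -616/8101; -616/8101 3772/8101]
step 1: x' = [4116956/11198979, 129994/414777], P' = [1221010/11198979 -30112/414777; -30112/414777 63388/138259]
step 2: x' = [3167478959/5143675767, 972468885/1714558589], P' = [186925550/1714558589 -124451744/1714558589; -124451744/1714558589 786033188/1714558589]

step 0: x̄ = F·x = [-3, 3]
step 0: P̄ = F·P·Fᵀ + Q = [47 -45; -45 49]
step 0: y = z − H·x̄ = [8, -5]
step 0: S = H·P̄·Hᵀ + R = [424 -123; -123 93]
step 0: K = P̄·Hᵀ·S⁻¹ = [2690/8101 -41/24303; -1848/8101 2521/8101]
step 0: x' = x̄ + K·y = [-8144/24303, -3086/8101]
step 0: P' = (I − K·H)·P̄ = [2690/24303 -616/8101; -616/8101 3772/8101]
step 1: x̄ = F·x = [17402/8101, -17402/8101]
step 1: P̄ = F·P·Fᵀ + Q = [47132/8101 -30930/8101; -30930/8101 63334/8101]
step 1: y = z − H·x̄ = [-44105/8101, 33604/8101]
step 1: S = H·P̄·Hᵀ + R = [432289/8101 4422/8101; 4422/8101 419778/8101]
step 1: K = P̄·Hᵀ·S⁻¹ = [1221010/3732993 67/1018089; -30112/138259 11597/37707]
step 1: x' = x̄ + K·y = [4116956/11198979, 129994/414777]
step 1: P' = (I − K·H)·P̄ = [1221010/11198979 -30112/414777; -30112/414777 63388/138259]
step 2: x̄ = F·x = [-7626794/3732993, 7626794/3732993]
step 2: P̄ = F·P·Fᵀ + Q = [7218052/1244331 -4729390/1244331; -4729390/1244331 9706714/1244331]
step 2: y = z − H·x̄ = [10115456/1244331, 3572185/3732993]
step 2: S = H·P̄·Hᵀ + R = [7356311/138259 247934/414777; 247934/414777 64457278/1244331]
step 2: K = P̄·Hᵀ·S⁻¹ = [560776650/1714558589 123967/1714558589; -373355232/1714558589 527299019/1714558589]
step 2: x' = x̄ + K·y = [3167478959/5143675767, 972468885/1714558589]
step 2: P' = (I − K·H)·P̄ = [186925550/1714558589 -124451744/1714558589; -124451744/1714558589 786033188/1714558589]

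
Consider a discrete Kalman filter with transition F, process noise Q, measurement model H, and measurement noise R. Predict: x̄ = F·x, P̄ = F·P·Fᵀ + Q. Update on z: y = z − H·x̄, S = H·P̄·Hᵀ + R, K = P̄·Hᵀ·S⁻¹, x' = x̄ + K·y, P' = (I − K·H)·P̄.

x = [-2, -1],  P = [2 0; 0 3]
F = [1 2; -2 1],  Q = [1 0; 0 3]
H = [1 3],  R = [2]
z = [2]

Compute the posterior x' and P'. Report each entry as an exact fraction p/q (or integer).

x' = [-683/155, 333/155]
P' = [1884/155 -614/155; -614/155 234/155]

x̄ = F·x = [-4, 3]
P̄ = F·P·Fᵀ + Q = [15 2; 2 14]
y = z − H·x̄ = [-3]
S = H·P̄·Hᵀ + R = [155]
K = P̄·Hᵀ·S⁻¹ = [21/155; 44/155]
x' = x̄ + K·y = [-683/155, 333/155]
P' = (I − K·H)·P̄ = [1884/155 -614/155; -614/155 234/155]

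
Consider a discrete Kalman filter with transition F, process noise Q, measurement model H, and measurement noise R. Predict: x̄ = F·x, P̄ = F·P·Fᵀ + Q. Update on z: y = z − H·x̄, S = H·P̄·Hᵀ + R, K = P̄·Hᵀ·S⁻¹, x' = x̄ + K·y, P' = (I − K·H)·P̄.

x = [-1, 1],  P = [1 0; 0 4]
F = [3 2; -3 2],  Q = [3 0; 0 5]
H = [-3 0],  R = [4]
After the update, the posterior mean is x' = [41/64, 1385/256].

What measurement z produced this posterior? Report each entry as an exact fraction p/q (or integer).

x̄ = F·x = [-1, 5]
P̄ = F·P·Fᵀ + Q = [28 7; 7 30]
S = H·P̄·Hᵀ + R = [256]
K = P̄·Hᵀ·S⁻¹ = [-21/64; -21/256]
x' − x̄ = [105/64, 105/256] = K·y
y = (KᵀK)⁻¹·Kᵀ·(x' − x̄) = [-5]
z = y + H·x̄ = [-5] + [3] = [-2]

z = [-2]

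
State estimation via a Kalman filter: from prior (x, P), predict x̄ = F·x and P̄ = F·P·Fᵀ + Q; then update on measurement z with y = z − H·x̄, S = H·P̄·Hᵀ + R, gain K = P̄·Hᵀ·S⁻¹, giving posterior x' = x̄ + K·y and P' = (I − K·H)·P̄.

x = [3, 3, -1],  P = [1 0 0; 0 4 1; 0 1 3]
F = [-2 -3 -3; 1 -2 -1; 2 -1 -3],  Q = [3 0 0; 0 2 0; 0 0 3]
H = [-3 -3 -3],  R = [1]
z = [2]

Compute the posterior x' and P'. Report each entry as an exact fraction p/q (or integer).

x̄ = F·x = [-12, -2, 6]
P̄ = F·P·Fᵀ + Q = [88 40 47; 40 26 26; 47 26 44]
y = z − H·x̄ = [-22]
S = H·P̄·Hᵀ + R = [3457]
K = P̄·Hᵀ·S⁻¹ = [-525/3457; -276/3457; -351/3457]
x' = x̄ + K·y = [-29934/3457, -842/3457, 28464/3457]
P' = (I − K·H)·P̄ = [28591/3457 -6620/3457 -21796/3457; -6620/3457 13706/3457 -6994/3457; -21796/3457 -6994/3457 28907/3457]

x' = [-29934/3457, -842/3457, 28464/3457]
P' = [28591/3457 -6620/3457 -21796/3457; -6620/3457 13706/3457 -6994/3457; -21796/3457 -6994/3457 28907/3457]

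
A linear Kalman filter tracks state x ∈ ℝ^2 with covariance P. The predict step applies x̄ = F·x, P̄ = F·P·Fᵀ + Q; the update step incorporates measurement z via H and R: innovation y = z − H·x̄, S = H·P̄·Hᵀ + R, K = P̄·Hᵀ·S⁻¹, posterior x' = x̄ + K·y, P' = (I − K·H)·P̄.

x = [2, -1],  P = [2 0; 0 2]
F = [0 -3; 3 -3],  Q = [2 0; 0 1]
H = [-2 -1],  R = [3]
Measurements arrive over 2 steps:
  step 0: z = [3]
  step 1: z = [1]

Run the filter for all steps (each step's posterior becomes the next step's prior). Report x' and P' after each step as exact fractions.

step 0: x' = [-39/16, 69/32], P' = [119/48 -389/96; -389/96 1775/192]
step 1: x' = [12532/12825, -194383/64125], P' = [3134/2565 -20201/12825; -20201/12825 282419/64125]

step 0: x̄ = F·x = [3, 9]
step 0: P̄ = F·P·Fᵀ + Q = [20 18; 18 37]
step 0: y = z − H·x̄ = [18]
step 0: S = H·P̄·Hᵀ + R = [192]
step 0: K = P̄·Hᵀ·S⁻¹ = [-29/96; -73/192]
step 0: x' = x̄ + K·y = [-39/16, 69/32]
step 0: P' = (I − K·H)·P̄ = [119/48 -389/96; -389/96 1775/192]
step 1: x̄ = F·x = [-207/32, -441/32]
step 1: P̄ = F·P·Fᵀ + Q = [5453/64 7659/64; 7659/64 11485/64]
step 1: y = z − H·x̄ = [-823/32]
step 1: S = H·P̄·Hᵀ + R = [64125/64]
step 1: K = P̄·Hᵀ·S⁻¹ = [-3713/12825; -26803/64125]
step 1: x' = x̄ + K·y = [12532/12825, -194383/64125]
step 1: P' = (I − K·H)·P̄ = [3134/2565 -20201/12825; -20201/12825 282419/64125]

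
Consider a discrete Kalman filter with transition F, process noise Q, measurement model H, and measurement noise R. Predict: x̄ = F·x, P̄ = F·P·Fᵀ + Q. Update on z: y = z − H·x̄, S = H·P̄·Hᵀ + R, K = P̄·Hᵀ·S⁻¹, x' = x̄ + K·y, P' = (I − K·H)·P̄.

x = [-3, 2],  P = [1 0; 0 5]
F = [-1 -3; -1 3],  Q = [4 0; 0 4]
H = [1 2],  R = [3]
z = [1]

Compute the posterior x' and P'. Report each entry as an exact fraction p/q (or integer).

x̄ = F·x = [-3, 9]
P̄ = F·P·Fᵀ + Q = [50 -44; -44 50]
y = z − H·x̄ = [-14]
S = H·P̄·Hᵀ + R = [77]
K = P̄·Hᵀ·S⁻¹ = [-38/77; 8/11]
x' = x̄ + K·y = [43/11, -13/11]
P' = (I − K·H)·P̄ = [2406/77 -180/11; -180/11 102/11]

x' = [43/11, -13/11]
P' = [2406/77 -180/11; -180/11 102/11]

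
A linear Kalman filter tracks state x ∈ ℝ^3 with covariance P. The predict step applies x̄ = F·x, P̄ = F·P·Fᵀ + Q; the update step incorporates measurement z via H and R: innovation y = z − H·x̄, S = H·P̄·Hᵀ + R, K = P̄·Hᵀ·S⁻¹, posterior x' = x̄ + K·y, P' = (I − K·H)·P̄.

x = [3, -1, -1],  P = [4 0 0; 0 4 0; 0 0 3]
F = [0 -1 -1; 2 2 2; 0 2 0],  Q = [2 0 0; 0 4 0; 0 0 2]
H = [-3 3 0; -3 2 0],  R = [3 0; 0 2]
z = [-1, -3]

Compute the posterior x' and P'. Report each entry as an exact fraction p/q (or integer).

x̄ = F·x = [2, 2, -2]
P̄ = F·P·Fᵀ + Q = [9 -14 -8; -14 48 16; -8 16 18]
y = z − H·x̄ = [-1, -1]
S = H·P̄·Hᵀ + R = [768 579; 579 443]
K = P̄·Hᵀ·S⁻¹ = [426/1661 -763/1661; 832/1661 -570/1661; -16/151 40/151]
x' = x̄ + K·y = [3659/1661, 3060/1661, -326/151]
P' = (I − K·H)·P̄ = [2378/1661 2804/1661 -112/151; 2804/1661 3636/1661 -128/151; -112/151 -128/151 1630/151]

x' = [3659/1661, 3060/1661, -326/151]
P' = [2378/1661 2804/1661 -112/151; 2804/1661 3636/1661 -128/151; -112/151 -128/151 1630/151]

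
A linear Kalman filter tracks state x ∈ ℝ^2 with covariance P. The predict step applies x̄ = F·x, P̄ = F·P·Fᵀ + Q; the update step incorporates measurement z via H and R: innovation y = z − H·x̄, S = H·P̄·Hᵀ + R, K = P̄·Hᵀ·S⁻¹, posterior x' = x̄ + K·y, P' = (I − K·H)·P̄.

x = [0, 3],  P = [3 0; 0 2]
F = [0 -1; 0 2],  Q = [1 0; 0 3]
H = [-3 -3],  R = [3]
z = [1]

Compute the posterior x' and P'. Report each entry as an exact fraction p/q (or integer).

x' = [-47/19, 44/19]
P' = [54/19 -55/19; -55/19 62/19]

x̄ = F·x = [-3, 6]
P̄ = F·P·Fᵀ + Q = [3 -4; -4 11]
y = z − H·x̄ = [10]
S = H·P̄·Hᵀ + R = [57]
K = P̄·Hᵀ·S⁻¹ = [1/19; -7/19]
x' = x̄ + K·y = [-47/19, 44/19]
P' = (I − K·H)·P̄ = [54/19 -55/19; -55/19 62/19]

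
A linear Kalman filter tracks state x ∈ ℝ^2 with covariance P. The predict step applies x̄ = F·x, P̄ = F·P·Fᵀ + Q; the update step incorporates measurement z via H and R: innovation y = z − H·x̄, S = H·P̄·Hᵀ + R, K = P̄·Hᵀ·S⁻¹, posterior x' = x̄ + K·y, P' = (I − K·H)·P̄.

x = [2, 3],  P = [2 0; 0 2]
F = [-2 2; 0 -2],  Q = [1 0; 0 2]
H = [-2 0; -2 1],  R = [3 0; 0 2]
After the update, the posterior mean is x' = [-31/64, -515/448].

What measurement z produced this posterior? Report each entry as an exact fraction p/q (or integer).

x̄ = F·x = [2, -6]
P̄ = F·P·Fᵀ + Q = [17 -8; -8 10]
S = H·P̄·Hᵀ + R = [71 84; 84 112]
K = P̄·Hᵀ·S⁻¹ = [-5/16 -9/64; -7/16 251/448]
x' − x̄ = [-159/64, 2173/448] = K·y
y = (KᵀK)⁻¹·Kᵀ·(x' − x̄) = [3, 11]
z = y + H·x̄ = [3, 11] + [-4, -10] = [-1, 1]

z = [-1, 1]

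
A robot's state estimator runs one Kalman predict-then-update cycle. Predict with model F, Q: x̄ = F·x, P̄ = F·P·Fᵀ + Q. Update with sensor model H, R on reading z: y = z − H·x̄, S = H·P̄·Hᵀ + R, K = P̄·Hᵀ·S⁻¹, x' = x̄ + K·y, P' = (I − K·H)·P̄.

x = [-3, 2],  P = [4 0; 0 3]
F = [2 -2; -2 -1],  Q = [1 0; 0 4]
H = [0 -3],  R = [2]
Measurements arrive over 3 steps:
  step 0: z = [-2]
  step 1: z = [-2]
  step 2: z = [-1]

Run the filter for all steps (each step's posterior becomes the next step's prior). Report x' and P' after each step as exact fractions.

step 0: x̄ = F·x = [-10, 4]
step 0: P̄ = F·P·Fᵀ + Q = [29 -10; -10 23]
step 0: y = z − H·x̄ = [10]
step 0: S = H·P̄·Hᵀ + R = [209]
step 0: K = P̄·Hᵀ·S⁻¹ = [30/209; -69/209]
step 0: x' = x̄ + K·y = [-1790/209, 146/209]
step 0: P' = (I − K·H)·P̄ = [5161/209 -20/209; -20/209 46/209]
step 1: x̄ = F·x = [-352/19, 3434/209]
step 1: P̄ = F·P·Fᵀ + Q = [1927/19 -1872/19; -1872/19 21446/209]
step 1: y = z − H·x̄ = [9884/209]
step 1: S = H·P̄·Hᵀ + R = [193432/209]
step 1: K = P̄·Hᵀ·S⁻¹ = [7722/24179; -32169/96716]
step 1: x' = x̄ + K·y = [-82760/24179, 16943/24179]
step 1: P' = (I − K·H)·P̄ = [169799/24179 -5148/24179; -5148/24179 10723/48358]
step 2: x̄ = F·x = [-199406/24179, 148577/24179]
step 2: P̄ = F·P·Fᵀ + Q = [766005/24179 -678769/24179; -678769/24179 1521363/48358]
step 2: y = z − H·x̄ = [421552/24179]
step 2: S = H·P̄·Hᵀ + R = [13788983/48358]
step 2: K = P̄·Hᵀ·S⁻¹ = [313278/1060691; -4564089/13788983]
step 2: x' = x̄ + K·y = [-3285710/1060691, 5158397/13788983]
step 2: P' = (I − K·H)·P̄ = [7219671/1060691 -208852/1060691; -208852/1060691 3042726/13788983]

step 0: x' = [-1790/209, 146/209], P' = [5161/209 -20/209; -20/209 46/209]
step 1: x' = [-82760/24179, 16943/24179], P' = [169799/24179 -5148/24179; -5148/24179 10723/48358]
step 2: x' = [-3285710/1060691, 5158397/13788983], P' = [7219671/1060691 -208852/1060691; -208852/1060691 3042726/13788983]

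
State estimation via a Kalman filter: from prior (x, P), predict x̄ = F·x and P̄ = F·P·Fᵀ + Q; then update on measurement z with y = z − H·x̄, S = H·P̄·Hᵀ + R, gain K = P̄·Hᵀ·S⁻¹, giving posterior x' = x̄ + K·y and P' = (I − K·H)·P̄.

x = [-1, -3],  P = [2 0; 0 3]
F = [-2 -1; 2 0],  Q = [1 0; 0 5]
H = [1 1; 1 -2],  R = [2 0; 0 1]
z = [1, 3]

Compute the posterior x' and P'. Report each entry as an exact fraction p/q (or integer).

x' = [2051/1031, -560/1031]
P' = [852/1031 260/1031; 260/1031 302/1031]

x̄ = F·x = [5, -2]
P̄ = F·P·Fᵀ + Q = [12 -8; -8 13]
y = z − H·x̄ = [-2, -6]
S = H·P̄·Hᵀ + R = [11 -6; -6 97]
K = P̄·Hᵀ·S⁻¹ = [556/1031 332/1031; 281/1031 -344/1031]
x' = x̄ + K·y = [2051/1031, -560/1031]
P' = (I − K·H)·P̄ = [852/1031 260/1031; 260/1031 302/1031]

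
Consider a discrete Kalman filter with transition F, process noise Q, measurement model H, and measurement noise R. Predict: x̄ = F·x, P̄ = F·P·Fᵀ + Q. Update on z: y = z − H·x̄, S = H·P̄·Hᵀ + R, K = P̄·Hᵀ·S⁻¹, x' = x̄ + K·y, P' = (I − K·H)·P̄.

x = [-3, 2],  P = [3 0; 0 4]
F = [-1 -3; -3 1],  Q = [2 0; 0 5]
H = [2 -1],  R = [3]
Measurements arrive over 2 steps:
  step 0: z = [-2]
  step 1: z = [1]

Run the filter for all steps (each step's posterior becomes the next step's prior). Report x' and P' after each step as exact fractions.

step 0: x̄ = F·x = [-3, 11]
step 0: P̄ = F·P·Fᵀ + Q = [41 -3; -3 36]
step 0: y = z − H·x̄ = [15]
step 0: S = H·P̄·Hᵀ + R = [215]
step 0: K = P̄·Hᵀ·S⁻¹ = [17/43; -42/215]
step 0: x' = x̄ + K·y = [126/43, 347/43]
step 0: P' = (I − K·H)·P̄ = [318/43 585/43; 585/43 5976/215]
step 1: x̄ = F·x = [-1167/43, -31/43]
step 1: P̄ = F·P·Fᵀ + Q = [73354/215 10242/215; 10242/215 3811/215]
step 1: y = z − H·x̄ = [2346/43]
step 1: S = H·P̄·Hᵀ + R = [256904/215]
step 1: K = P̄·Hᵀ·S⁻¹ = [68233/128452; 16673/256904]
step 1: x' = x̄ + K·y = [6957/3778, 21307/7556]
step 1: P' = (I − K·H)·P̄ = [258101/64226 827705/128452; 827705/128452 3260801/256904]

step 0: x' = [126/43, 347/43], P' = [318/43 585/43; 585/43 5976/215]
step 1: x' = [6957/3778, 21307/7556], P' = [258101/64226 827705/128452; 827705/128452 3260801/256904]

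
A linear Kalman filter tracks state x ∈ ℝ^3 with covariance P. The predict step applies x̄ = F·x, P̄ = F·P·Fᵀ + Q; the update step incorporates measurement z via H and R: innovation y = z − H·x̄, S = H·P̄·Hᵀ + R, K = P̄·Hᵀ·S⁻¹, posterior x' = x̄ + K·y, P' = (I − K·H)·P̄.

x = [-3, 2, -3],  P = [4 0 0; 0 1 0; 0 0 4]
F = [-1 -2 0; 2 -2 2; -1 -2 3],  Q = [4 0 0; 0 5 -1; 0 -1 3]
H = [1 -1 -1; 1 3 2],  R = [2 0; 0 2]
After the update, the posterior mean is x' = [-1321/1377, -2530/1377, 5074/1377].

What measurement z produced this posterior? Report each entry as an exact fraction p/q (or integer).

x̄ = F·x = [-1, -16, -10]
P̄ = F·P·Fᵀ + Q = [12 -4 8; -4 41 19; 8 19 47]
S = H·P̄·Hᵀ + R = [132 -300; -300 807]
K = P̄·Hᵀ·S⁻¹ = [938/1377 376/1377; -379/1377 127/1377; 149/2754 299/1377]
x' − x̄ = [56/1377, 19502/1377, 18844/1377] = K·y
y = (KᵀK)⁻¹·Kᵀ·(x' − x̄) = [-28, 70]
z = y + H·x̄ = [-28, 70] + [25, -69] = [-3, 1]

z = [-3, 1]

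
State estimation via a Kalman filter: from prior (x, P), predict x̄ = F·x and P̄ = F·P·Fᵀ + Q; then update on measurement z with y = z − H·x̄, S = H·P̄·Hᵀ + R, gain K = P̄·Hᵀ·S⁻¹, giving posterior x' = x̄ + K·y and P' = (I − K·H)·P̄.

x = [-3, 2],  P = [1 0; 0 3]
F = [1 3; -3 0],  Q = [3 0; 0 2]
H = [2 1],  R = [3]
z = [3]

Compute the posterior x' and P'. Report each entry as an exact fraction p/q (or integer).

x' = [-55/21, 179/21]
P' = [425/126 -673/126; -673/126 1361/126]

x̄ = F·x = [3, 9]
P̄ = F·P·Fᵀ + Q = [31 -3; -3 11]
y = z − H·x̄ = [-12]
S = H·P̄·Hᵀ + R = [126]
K = P̄·Hᵀ·S⁻¹ = [59/126; 5/126]
x' = x̄ + K·y = [-55/21, 179/21]
P' = (I − K·H)·P̄ = [425/126 -673/126; -673/126 1361/126]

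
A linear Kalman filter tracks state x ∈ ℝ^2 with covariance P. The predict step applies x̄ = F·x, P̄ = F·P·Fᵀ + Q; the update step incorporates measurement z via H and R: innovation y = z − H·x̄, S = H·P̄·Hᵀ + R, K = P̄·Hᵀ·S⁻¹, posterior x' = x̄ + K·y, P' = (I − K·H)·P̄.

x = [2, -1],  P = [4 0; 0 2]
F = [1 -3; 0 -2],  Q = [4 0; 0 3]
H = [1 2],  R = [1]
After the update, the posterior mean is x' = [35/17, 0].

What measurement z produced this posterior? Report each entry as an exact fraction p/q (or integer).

x̄ = F·x = [5, 2]
P̄ = F·P·Fᵀ + Q = [26 12; 12 11]
S = H·P̄·Hᵀ + R = [119]
K = P̄·Hᵀ·S⁻¹ = [50/119; 2/7]
x' − x̄ = [-50/17, -2] = K·y
y = (KᵀK)⁻¹·Kᵀ·(x' − x̄) = [-7]
z = y + H·x̄ = [-7] + [9] = [2]

z = [2]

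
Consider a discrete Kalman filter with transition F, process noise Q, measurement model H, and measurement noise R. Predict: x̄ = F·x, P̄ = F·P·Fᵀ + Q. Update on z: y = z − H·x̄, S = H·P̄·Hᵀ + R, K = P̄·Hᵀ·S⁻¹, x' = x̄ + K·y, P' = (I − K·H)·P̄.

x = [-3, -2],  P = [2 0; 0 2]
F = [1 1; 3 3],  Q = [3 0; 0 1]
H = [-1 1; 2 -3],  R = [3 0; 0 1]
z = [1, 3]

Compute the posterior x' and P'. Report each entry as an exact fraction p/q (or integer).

x̄ = F·x = [-5, -15]
P̄ = F·P·Fᵀ + Q = [7 12; 12 37]
y = z − H·x̄ = [11, -32]
S = H·P̄·Hᵀ + R = [23 -65; -65 218]
K = P̄·Hᵀ·S⁻¹ = [-340/789 -181/789; -205/789 -376/789]
x' = x̄ + K·y = [-631/263, -686/263]
P' = (I − K·H)·P̄ = [3241/789 2221/789; 2221/789 1606/789]

x' = [-631/263, -686/263]
P' = [3241/789 2221/789; 2221/789 1606/789]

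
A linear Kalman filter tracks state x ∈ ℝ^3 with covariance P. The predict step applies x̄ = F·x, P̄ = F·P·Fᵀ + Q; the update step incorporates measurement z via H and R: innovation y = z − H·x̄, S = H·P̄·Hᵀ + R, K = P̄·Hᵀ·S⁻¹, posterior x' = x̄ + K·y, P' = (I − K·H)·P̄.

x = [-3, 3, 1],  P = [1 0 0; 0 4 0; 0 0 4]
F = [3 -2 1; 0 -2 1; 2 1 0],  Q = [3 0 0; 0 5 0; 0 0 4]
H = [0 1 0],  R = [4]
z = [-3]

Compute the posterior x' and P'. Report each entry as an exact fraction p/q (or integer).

x' = [-366/29, -95/29, -103/29]
P' = [528/29 80/29 102/29; 80/29 100/29 -32/29; 102/29 -32/29 284/29]

x̄ = F·x = [-14, -5, -3]
P̄ = F·P·Fᵀ + Q = [32 20 -2; 20 25 -8; -2 -8 12]
y = z − H·x̄ = [2]
S = H·P̄·Hᵀ + R = [29]
K = P̄·Hᵀ·S⁻¹ = [20/29; 25/29; -8/29]
x' = x̄ + K·y = [-366/29, -95/29, -103/29]
P' = (I − K·H)·P̄ = [528/29 80/29 102/29; 80/29 100/29 -32/29; 102/29 -32/29 284/29]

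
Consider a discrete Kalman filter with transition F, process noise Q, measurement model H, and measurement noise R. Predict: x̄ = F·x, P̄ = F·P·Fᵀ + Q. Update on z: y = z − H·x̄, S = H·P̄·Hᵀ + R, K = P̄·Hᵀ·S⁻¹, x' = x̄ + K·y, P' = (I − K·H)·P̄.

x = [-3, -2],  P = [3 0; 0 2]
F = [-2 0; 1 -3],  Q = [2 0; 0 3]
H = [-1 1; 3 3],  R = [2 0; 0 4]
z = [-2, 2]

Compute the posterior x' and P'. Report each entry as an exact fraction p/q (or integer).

x' = [226/151, -102/151]
P' = [1678/2869 -1062/2869; -1062/2869 1698/2869]

x̄ = F·x = [6, 3]
P̄ = F·P·Fᵀ + Q = [14 -6; -6 24]
y = z − H·x̄ = [1, -25]
S = H·P̄·Hᵀ + R = [52 30; 30 238]
K = P̄·Hᵀ·S⁻¹ = [-1370/2869 462/2869; 1380/2869 477/2869]
x' = x̄ + K·y = [226/151, -102/151]
P' = (I − K·H)·P̄ = [1678/2869 -1062/2869; -1062/2869 1698/2869]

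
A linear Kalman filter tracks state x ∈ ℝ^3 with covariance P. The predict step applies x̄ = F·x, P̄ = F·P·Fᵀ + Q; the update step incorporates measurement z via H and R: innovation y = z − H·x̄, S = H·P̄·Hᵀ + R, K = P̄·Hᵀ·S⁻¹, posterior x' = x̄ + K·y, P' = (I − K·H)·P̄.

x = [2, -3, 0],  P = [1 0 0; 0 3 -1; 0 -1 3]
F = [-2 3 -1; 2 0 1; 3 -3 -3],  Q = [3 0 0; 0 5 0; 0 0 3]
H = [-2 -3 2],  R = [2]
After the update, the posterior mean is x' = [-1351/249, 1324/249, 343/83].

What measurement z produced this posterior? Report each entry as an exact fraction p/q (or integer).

z = [3]

x̄ = F·x = [-13, 4, 15]
P̄ = F·P·Fᵀ + Q = [43 -10 -18; -10 12 0; -18 0 48]
S = H·P̄·Hᵀ + R = [498]
K = P̄·Hᵀ·S⁻¹ = [-46/249; -8/249; 22/83]
x' − x̄ = [1886/249, 328/249, -902/83] = K·y
y = (KᵀK)⁻¹·Kᵀ·(x' − x̄) = [-41]
z = y + H·x̄ = [-41] + [44] = [3]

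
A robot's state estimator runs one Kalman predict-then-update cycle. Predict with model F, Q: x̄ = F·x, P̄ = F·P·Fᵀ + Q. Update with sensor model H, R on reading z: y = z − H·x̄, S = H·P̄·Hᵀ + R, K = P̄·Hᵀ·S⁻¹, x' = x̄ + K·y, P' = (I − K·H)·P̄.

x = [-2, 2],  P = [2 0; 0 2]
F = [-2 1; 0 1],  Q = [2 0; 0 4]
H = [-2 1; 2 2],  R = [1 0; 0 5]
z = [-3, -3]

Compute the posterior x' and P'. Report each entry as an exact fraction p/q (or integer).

x̄ = F·x = [6, 2]
P̄ = F·P·Fᵀ + Q = [12 2; 2 6]
y = z − H·x̄ = [7, -19]
S = H·P̄·Hᵀ + R = [47 -40; -40 93]
K = P̄·Hᵀ·S⁻¹ = [-926/2771 436/2771; 826/2771 832/2771]
x' = x̄ + K·y = [1860/2771, -4484/2771]
P' = (I − K·H)·P̄ = [672/2771 418/2771; 418/2771 1662/2771]

x' = [1860/2771, -4484/2771]
P' = [672/2771 418/2771; 418/2771 1662/2771]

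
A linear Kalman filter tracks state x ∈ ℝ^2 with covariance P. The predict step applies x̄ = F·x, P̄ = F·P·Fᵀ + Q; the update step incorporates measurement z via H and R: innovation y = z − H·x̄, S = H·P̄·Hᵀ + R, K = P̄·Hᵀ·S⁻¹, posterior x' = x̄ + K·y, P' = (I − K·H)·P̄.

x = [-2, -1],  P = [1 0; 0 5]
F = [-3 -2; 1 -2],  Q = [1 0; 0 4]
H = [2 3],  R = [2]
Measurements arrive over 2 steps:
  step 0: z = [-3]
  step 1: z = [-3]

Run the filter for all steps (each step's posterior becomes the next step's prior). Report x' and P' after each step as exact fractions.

step 0: x' = [121/29, -109/29], P' = [4209/551 -2732/551; -2732/551 1894/551]
step 1: x' = [170659/86503, -189965/86503], P' = [1238001/86503 -839660/86503; -839660/86503 588302/86503]

step 0: x̄ = F·x = [8, 0]
step 0: P̄ = F·P·Fᵀ + Q = [30 17; 17 25]
step 0: y = z − H·x̄ = [-19]
step 0: S = H·P̄·Hᵀ + R = [551]
step 0: K = P̄·Hᵀ·S⁻¹ = [111/551; 109/551]
step 0: x' = x̄ + K·y = [121/29, -109/29]
step 0: P' = (I − K·H)·P̄ = [4209/551 -2732/551; -2732/551 1894/551]
step 1: x̄ = F·x = [-5, 339/29]
step 1: P̄ = F·P·Fᵀ + Q = [24 -29; -29 24917/551]
step 1: y = z − H·x̄ = [-814/29]
step 1: S = H·P̄·Hᵀ + R = [86503/551]
step 1: K = P̄·Hᵀ·S⁻¹ = [-21489/86503; 42793/86503]
step 1: x' = x̄ + K·y = [170659/86503, -189965/86503]
step 1: P' = (I − K·H)·P̄ = [1238001/86503 -839660/86503; -839660/86503 588302/86503]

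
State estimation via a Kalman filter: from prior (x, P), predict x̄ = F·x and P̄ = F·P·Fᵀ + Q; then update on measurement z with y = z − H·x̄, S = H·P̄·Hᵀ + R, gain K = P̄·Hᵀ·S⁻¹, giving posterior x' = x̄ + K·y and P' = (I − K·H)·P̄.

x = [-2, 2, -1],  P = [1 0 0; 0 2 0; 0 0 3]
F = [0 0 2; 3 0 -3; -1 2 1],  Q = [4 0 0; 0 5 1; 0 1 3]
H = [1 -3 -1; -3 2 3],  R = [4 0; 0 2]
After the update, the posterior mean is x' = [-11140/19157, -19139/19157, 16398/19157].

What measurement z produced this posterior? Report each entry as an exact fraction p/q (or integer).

z = [1, 2]

x̄ = F·x = [-2, -3, 5]
P̄ = F·P·Fᵀ + Q = [16 -18 6; -18 41 -11; 6 -11 15]
S = H·P̄·Hᵀ + R = [434 -380; -380 421]
K = P̄·Hᵀ·S⁻¹ = [932/19157 -2162/19157; -7795/19157 -2349/19157; 6002/19157 5645/19157]
x' − x̄ = [27174/19157, 38332/19157, -79387/19157] = K·y
y = (KᵀK)⁻¹·Kᵀ·(x' − x̄) = [-1, -13]
z = y + H·x̄ = [-1, -13] + [2, 15] = [1, 2]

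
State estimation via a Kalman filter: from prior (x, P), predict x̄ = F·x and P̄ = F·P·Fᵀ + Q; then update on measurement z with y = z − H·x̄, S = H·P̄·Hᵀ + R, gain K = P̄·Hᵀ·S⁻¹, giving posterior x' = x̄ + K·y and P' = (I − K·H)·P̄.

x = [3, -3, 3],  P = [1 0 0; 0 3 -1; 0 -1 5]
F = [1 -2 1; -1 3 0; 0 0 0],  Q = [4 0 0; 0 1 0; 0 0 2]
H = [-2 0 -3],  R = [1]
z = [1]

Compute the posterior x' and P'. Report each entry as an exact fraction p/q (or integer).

x̄ = F·x = [12, -12, 0]
P̄ = F·P·Fᵀ + Q = [26 -22 0; -22 29 0; 0 0 2]
y = z − H·x̄ = [25]
S = H·P̄·Hᵀ + R = [123]
K = P̄·Hᵀ·S⁻¹ = [-52/123; 44/123; -2/41]
x' = x̄ + K·y = [176/123, -376/123, -50/41]
P' = (I − K·H)·P̄ = [494/123 -418/123 -104/41; -418/123 1631/123 88/41; -104/41 88/41 70/41]

x' = [176/123, -376/123, -50/41]
P' = [494/123 -418/123 -104/41; -418/123 1631/123 88/41; -104/41 88/41 70/41]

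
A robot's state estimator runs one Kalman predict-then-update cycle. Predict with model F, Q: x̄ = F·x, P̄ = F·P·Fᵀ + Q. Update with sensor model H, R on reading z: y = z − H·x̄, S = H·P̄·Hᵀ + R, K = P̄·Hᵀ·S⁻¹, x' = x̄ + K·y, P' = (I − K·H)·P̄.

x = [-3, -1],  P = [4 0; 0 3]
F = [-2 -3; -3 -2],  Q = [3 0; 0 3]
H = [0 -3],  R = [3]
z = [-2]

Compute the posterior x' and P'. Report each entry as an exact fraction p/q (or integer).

x̄ = F·x = [9, 11]
P̄ = F·P·Fᵀ + Q = [46 42; 42 51]
y = z − H·x̄ = [31]
S = H·P̄·Hᵀ + R = [462]
K = P̄·Hᵀ·S⁻¹ = [-3/11; -51/154]
x' = x̄ + K·y = [6/11, 113/154]
P' = (I − K·H)·P̄ = [128/11 3/11; 3/11 51/154]

x' = [6/11, 113/154]
P' = [128/11 3/11; 3/11 51/154]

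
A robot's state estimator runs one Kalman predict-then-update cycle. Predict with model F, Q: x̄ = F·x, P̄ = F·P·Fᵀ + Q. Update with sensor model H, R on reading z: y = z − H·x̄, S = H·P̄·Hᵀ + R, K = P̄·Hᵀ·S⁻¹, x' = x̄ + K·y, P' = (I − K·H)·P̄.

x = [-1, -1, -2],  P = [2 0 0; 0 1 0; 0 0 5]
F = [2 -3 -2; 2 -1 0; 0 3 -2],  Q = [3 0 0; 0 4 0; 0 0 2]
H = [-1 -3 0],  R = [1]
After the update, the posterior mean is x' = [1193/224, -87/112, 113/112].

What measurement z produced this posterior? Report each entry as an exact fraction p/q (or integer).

z = [-3]

x̄ = F·x = [5, -1, 1]
P̄ = F·P·Fᵀ + Q = [40 11 11; 11 13 -3; 11 -3 31]
S = H·P̄·Hᵀ + R = [224]
K = P̄·Hᵀ·S⁻¹ = [-73/224; -25/112; -1/112]
x' − x̄ = [73/224, 25/112, 1/112] = K·y
y = (KᵀK)⁻¹·Kᵀ·(x' − x̄) = [-1]
z = y + H·x̄ = [-1] + [-2] = [-3]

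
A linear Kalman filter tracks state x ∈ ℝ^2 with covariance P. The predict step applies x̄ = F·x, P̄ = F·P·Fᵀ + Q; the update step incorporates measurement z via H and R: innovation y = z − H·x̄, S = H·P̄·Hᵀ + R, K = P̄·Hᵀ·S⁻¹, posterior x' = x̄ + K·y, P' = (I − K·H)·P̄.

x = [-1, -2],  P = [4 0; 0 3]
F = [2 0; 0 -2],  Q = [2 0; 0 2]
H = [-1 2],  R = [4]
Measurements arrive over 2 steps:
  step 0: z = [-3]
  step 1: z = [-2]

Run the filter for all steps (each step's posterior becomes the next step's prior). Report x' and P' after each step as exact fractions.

step 0: x' = [1, -2/3], P' = [180/13 84/13; 84/13 154/39]
step 1: x' = [14874/4601, 2940/4601], P' = [32020/4601 11756/4601; 11756/4601 8274/4601]

step 0: x̄ = F·x = [-2, 4]
step 0: P̄ = F·P·Fᵀ + Q = [18 0; 0 14]
step 0: y = z − H·x̄ = [-13]
step 0: S = H·P̄·Hᵀ + R = [78]
step 0: K = P̄·Hᵀ·S⁻¹ = [-3/13; 14/39]
step 0: x' = x̄ + K·y = [1, -2/3]
step 0: P' = (I − K·H)·P̄ = [180/13 84/13; 84/13 154/39]
step 1: x̄ = F·x = [2, 4/3]
step 1: P̄ = F·P·Fᵀ + Q = [746/13 -336/13; -336/13 694/39]
step 1: y = z − H·x̄ = [-8/3]
step 1: S = H·P̄·Hᵀ + R = [9202/39]
step 1: K = P̄·Hᵀ·S⁻¹ = [-2127/4601; 1198/4601]
step 1: x' = x̄ + K·y = [14874/4601, 2940/4601]
step 1: P' = (I − K·H)·P̄ = [32020/4601 11756/4601; 11756/4601 8274/4601]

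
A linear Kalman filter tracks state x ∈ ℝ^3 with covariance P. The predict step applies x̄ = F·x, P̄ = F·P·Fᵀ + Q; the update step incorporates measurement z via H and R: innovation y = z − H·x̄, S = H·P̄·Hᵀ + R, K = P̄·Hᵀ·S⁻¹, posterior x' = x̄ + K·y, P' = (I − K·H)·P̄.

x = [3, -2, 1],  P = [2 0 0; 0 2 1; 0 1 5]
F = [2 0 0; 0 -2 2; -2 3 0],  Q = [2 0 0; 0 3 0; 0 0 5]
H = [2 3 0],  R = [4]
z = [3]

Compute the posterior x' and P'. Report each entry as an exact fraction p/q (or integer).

x̄ = F·x = [6, 6, -12]
P̄ = F·P·Fᵀ + Q = [10 0 -8; 0 23 -6; -8 -6 31]
y = z − H·x̄ = [-27]
S = H·P̄·Hᵀ + R = [251]
K = P̄·Hᵀ·S⁻¹ = [20/251; 69/251; -34/251]
x' = x̄ + K·y = [966/251, -357/251, -2094/251]
P' = (I − K·H)·P̄ = [2110/251 -1380/251 -1328/251; -1380/251 1012/251 840/251; -1328/251 840/251 6625/251]

x' = [966/251, -357/251, -2094/251]
P' = [2110/251 -1380/251 -1328/251; -1380/251 1012/251 840/251; -1328/251 840/251 6625/251]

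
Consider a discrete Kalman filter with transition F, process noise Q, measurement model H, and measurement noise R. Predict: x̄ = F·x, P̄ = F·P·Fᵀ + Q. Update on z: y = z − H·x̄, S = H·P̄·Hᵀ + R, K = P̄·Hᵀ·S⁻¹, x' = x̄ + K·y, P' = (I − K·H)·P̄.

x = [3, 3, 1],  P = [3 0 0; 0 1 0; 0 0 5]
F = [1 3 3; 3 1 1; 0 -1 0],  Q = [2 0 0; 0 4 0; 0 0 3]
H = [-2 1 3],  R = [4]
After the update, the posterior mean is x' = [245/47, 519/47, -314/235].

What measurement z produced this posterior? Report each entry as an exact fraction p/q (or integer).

x̄ = F·x = [15, 13, -3]
P̄ = F·P·Fᵀ + Q = [59 27 -3; 27 37 -1; -3 -1 4]
S = H·P̄·Hᵀ + R = [235]
K = P̄·Hᵀ·S⁻¹ = [-20/47; -4/47; 17/235]
x' − x̄ = [-460/47, -92/47, 391/235] = K·y
y = (KᵀK)⁻¹·Kᵀ·(x' − x̄) = [23]
z = y + H·x̄ = [23] + [-26] = [-3]

z = [-3]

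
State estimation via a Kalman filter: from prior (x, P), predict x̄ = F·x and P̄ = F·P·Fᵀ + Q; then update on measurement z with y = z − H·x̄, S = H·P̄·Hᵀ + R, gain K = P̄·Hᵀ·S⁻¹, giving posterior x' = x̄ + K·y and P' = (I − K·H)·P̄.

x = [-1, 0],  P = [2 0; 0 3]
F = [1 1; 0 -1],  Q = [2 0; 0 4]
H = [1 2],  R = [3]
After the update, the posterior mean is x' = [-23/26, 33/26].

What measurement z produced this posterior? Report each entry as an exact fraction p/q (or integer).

z = [2]

x̄ = F·x = [-1, 0]
P̄ = F·P·Fᵀ + Q = [7 -3; -3 7]
S = H·P̄·Hᵀ + R = [26]
K = P̄·Hᵀ·S⁻¹ = [1/26; 11/26]
x' − x̄ = [3/26, 33/26] = K·y
y = (KᵀK)⁻¹·Kᵀ·(x' − x̄) = [3]
z = y + H·x̄ = [3] + [-1] = [2]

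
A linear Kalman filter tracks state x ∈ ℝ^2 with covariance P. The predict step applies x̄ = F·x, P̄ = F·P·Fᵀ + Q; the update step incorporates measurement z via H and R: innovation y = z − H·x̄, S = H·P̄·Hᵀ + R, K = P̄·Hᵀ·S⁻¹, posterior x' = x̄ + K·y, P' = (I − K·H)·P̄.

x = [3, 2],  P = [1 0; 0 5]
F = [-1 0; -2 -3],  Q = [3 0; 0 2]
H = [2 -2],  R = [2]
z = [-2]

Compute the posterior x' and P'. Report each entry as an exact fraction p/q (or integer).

x̄ = F·x = [-3, -12]
P̄ = F·P·Fᵀ + Q = [4 2; 2 51]
y = z − H·x̄ = [-20]
S = H·P̄·Hᵀ + R = [206]
K = P̄·Hᵀ·S⁻¹ = [2/103; -49/103]
x' = x̄ + K·y = [-349/103, -256/103]
P' = (I − K·H)·P̄ = [404/103 402/103; 402/103 451/103]

x' = [-349/103, -256/103]
P' = [404/103 402/103; 402/103 451/103]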